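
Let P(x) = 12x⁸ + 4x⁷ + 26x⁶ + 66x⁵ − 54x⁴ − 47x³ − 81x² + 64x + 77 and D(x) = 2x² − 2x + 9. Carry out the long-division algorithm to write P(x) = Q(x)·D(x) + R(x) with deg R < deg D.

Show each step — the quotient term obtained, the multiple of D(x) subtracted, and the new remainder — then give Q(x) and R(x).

Step 1: lead(12x⁸ + 4x⁷ + 26x⁶ + 66x⁵ − 54x⁴ − 47x³ − 81x² + 64x + 77) ÷ lead(D) = 12x⁸ ÷ 2x² = 6x⁶. Subtract (6x⁶)·D = 12x⁸ − 12x⁷ + 54x⁶. Remainder: 16x⁷ − 28x⁶ + 66x⁵ − 54x⁴ − 47x³ − 81x² + 64x + 77.
Step 2: lead(16x⁷ − 28x⁶ + 66x⁵ − 54x⁴ − 47x³ − 81x² + 64x + 77) ÷ lead(D) = 16x⁷ ÷ 2x² = 8x⁵. Subtract (8x⁵)·D = 16x⁷ − 16x⁶ + 72x⁵. Remainder: −12x⁶ − 6x⁵ − 54x⁴ − 47x³ − 81x² + 64x + 77.
Step 3: lead(−12x⁶ − 6x⁵ − 54x⁴ − 47x³ − 81x² + 64x + 77) ÷ lead(D) = −12x⁶ ÷ 2x² = −6x⁴. Subtract (−6x⁴)·D = −12x⁶ + 12x⁵ − 54x⁴. Remainder: −18x⁵ − 47x³ − 81x² + 64x + 77.
Step 4: lead(−18x⁵ − 47x³ − 81x² + 64x + 77) ÷ lead(D) = −18x⁵ ÷ 2x² = −9x³. Subtract (−9x³)·D = −18x⁵ + 18x⁴ − 81x³. Remainder: −18x⁴ + 34x³ − 81x² + 64x + 77.
Step 5: lead(−18x⁴ + 34x³ − 81x² + 64x + 77) ÷ lead(D) = −18x⁴ ÷ 2x² = −9x². Subtract (−9x²)·D = −18x⁴ + 18x³ − 81x². Remainder: 16x³ + 64x + 77.
Step 6: lead(16x³ + 64x + 77) ÷ lead(D) = 16x³ ÷ 2x² = 8x. Subtract (8x)·D = 16x³ − 16x² + 72x. Remainder: 16x² − 8x + 77.
Step 7: lead(16x² − 8x + 77) ÷ lead(D) = 16x² ÷ 2x² = 8. Subtract (8)·D = 16x² − 16x + 72. Remainder: 8x + 5.

Q(x) = 6x⁶ + 8x⁵ − 6x⁴ − 9x³ − 9x² + 8x + 8; R(x) = 8x + 5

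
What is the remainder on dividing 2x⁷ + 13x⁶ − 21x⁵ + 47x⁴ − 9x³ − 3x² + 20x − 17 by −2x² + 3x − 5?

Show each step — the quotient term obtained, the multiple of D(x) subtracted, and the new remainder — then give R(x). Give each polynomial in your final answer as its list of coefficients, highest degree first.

Step 1: lead(2x⁷ + 13x⁶ − 21x⁵ + 47x⁴ − 9x³ − 3x² + 20x − 17) ÷ lead(D) = 2x⁷ ÷ −2x² = −x⁵. Subtract (−x⁵)·D = 2x⁷ − 3x⁶ + 5x⁵. Remainder: 16x⁶ − 26x⁵ + 47x⁴ − 9x³ − 3x² + 20x − 17.
Step 2: lead(16x⁶ − 26x⁵ + 47x⁴ − 9x³ − 3x² + 20x − 17) ÷ lead(D) = 16x⁶ ÷ −2x² = −8x⁴. Subtract (−8x⁴)·D = 16x⁶ − 24x⁵ + 40x⁴. Remainder: −2x⁵ + 7x⁴ − 9x³ − 3x² + 20x − 17.
Step 3: lead(−2x⁵ + 7x⁴ − 9x³ − 3x² + 20x − 17) ÷ lead(D) = −2x⁵ ÷ −2x² = x³. Subtract (x³)·D = −2x⁵ + 3x⁴ − 5x³. Remainder: 4x⁴ − 4x³ − 3x² + 20x − 17.
Step 4: lead(4x⁴ − 4x³ − 3x² + 20x − 17) ÷ lead(D) = 4x⁴ ÷ −2x² = −2x². Subtract (−2x²)·D = 4x⁴ − 6x³ + 10x². Remainder: 2x³ − 13x² + 20x − 17.
Step 5: lead(2x³ − 13x² + 20x − 17) ÷ lead(D) = 2x³ ÷ −2x² = −x. Subtract (−x)·D = 2x³ − 3x² + 5x. Remainder: −10x² + 15x − 17.
Step 6: lead(−10x² + 15x − 17) ÷ lead(D) = −10x² ÷ −2x² = 5. Subtract (5)·D = −10x² + 15x − 25. Remainder: 8.

R = [8]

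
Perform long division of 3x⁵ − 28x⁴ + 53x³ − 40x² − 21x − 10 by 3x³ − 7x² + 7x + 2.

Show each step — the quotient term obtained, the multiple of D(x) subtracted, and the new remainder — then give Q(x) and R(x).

Q(x) = x² − 7x − 1; R(x) = −8

Step 1: lead(3x⁵ − 28x⁴ + 53x³ − 40x² − 21x − 10) ÷ lead(D) = 3x⁵ ÷ 3x³ = x². Subtract (x²)·D = 3x⁵ − 7x⁴ + 7x³ + 2x². Remainder: −21x⁴ + 46x³ − 42x² − 21x − 10.
Step 2: lead(−21x⁴ + 46x³ − 42x² − 21x − 10) ÷ lead(D) = −21x⁴ ÷ 3x³ = −7x. Subtract (−7x)·D = −21x⁴ + 49x³ − 49x² − 14x. Remainder: −3x³ + 7x² − 7x − 10.
Step 3: lead(−3x³ + 7x² − 7x − 10) ÷ lead(D) = −3x³ ÷ 3x³ = −1. Subtract (−1)·D = −3x³ + 7x² − 7x − 2. Remainder: −8.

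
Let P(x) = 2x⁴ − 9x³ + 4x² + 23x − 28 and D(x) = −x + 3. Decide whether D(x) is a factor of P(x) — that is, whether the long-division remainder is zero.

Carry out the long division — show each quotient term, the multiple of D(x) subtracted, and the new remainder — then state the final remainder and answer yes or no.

Step 1: lead(2x⁴ − 9x³ + 4x² + 23x − 28) ÷ lead(D) = 2x⁴ ÷ −x = −2x³. Subtract (−2x³)·D = 2x⁴ − 6x³. Remainder: −3x³ + 4x² + 23x − 28.
Step 2: lead(−3x³ + 4x² + 23x − 28) ÷ lead(D) = −3x³ ÷ −x = 3x². Subtract (3x²)·D = −3x³ + 9x². Remainder: −5x² + 23x − 28.
Step 3: lead(−5x² + 23x − 28) ÷ lead(D) = −5x² ÷ −x = 5x. Subtract (5x)·D = −5x² + 15x. Remainder: 8x − 28.
Step 4: lead(8x − 28) ÷ lead(D) = 8x ÷ −x = −8. Subtract (−8)·D = 8x − 24. Remainder: −4.

R(x) = −4, so D(x) is not a factor of P(x). no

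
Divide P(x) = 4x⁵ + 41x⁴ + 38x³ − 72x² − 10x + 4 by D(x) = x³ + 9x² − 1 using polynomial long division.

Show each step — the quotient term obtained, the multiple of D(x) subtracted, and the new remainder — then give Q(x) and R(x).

Step 1: lead(4x⁵ + 41x⁴ + 38x³ − 72x² − 10x + 4) ÷ lead(D) = 4x⁵ ÷ x³ = 4x². Subtract (4x²)·D = 4x⁵ + 36x⁴ − 4x². Remainder: 5x⁴ + 38x³ − 68x² − 10x + 4.
Step 2: lead(5x⁴ + 38x³ − 68x² − 10x + 4) ÷ lead(D) = 5x⁴ ÷ x³ = 5x. Subtract (5x)·D = 5x⁴ + 45x³ − 5x. Remainder: −7x³ − 68x² − 5x + 4.
Step 3: lead(−7x³ − 68x² − 5x + 4) ÷ lead(D) = −7x³ ÷ x³ = −7. Subtract (−7)·D = −7x³ − 63x² + 7. Remainder: −5x² − 5x − 3.

Q(x) = 4x² + 5x − 7; R(x) = −5x² − 5x − 3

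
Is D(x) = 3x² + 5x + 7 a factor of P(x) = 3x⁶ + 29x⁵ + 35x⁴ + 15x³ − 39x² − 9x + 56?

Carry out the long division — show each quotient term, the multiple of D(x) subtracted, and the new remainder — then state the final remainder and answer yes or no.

R(x) = 0, so D(x) is a factor of P(x). yes

Step 1: lead(3x⁶ + 29x⁵ + 35x⁴ + 15x³ − 39x² − 9x + 56) ÷ lead(D) = 3x⁶ ÷ 3x² = x⁴. Subtract (x⁴)·D = 3x⁶ + 5x⁵ + 7x⁴. Remainder: 24x⁵ + 28x⁴ + 15x³ − 39x² − 9x + 56.
Step 2: lead(24x⁵ + 28x⁴ + 15x³ − 39x² − 9x + 56) ÷ lead(D) = 24x⁵ ÷ 3x² = 8x³. Subtract (8x³)·D = 24x⁵ + 40x⁴ + 56x³. Remainder: −12x⁴ − 41x³ − 39x² − 9x + 56.
Step 3: lead(−12x⁴ − 41x³ − 39x² − 9x + 56) ÷ lead(D) = −12x⁴ ÷ 3x² = −4x². Subtract (−4x²)·D = −12x⁴ − 20x³ − 28x². Remainder: −21x³ − 11x² − 9x + 56.
Step 4: lead(−21x³ − 11x² − 9x + 56) ÷ lead(D) = −21x³ ÷ 3x² = −7x. Subtract (−7x)·D = −21x³ − 35x² − 49x. Remainder: 24x² + 40x + 56.
Step 5: lead(24x² + 40x + 56) ÷ lead(D) = 24x² ÷ 3x² = 8. Subtract (8)·D = 24x² + 40x + 56. Remainder: 0.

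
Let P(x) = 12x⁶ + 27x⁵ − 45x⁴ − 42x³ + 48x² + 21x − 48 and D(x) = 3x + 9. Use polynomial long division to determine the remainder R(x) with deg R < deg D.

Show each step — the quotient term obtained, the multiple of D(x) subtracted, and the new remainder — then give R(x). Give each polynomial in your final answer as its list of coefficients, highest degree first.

Step 1: lead(12x⁶ + 27x⁵ − 45x⁴ − 42x³ + 48x² + 21x − 48) ÷ lead(D) = 12x⁶ ÷ 3x = 4x⁵. Subtract (4x⁵)·D = 12x⁶ + 36x⁵. Remainder: −9x⁵ − 45x⁴ − 42x³ + 48x² + 21x − 48.
Step 2: lead(−9x⁵ − 45x⁴ − 42x³ + 48x² + 21x − 48) ÷ lead(D) = −9x⁵ ÷ 3x = −3x⁴. Subtract (−3x⁴)·D = −9x⁵ − 27x⁴. Remainder: −18x⁴ − 42x³ + 48x² + 21x − 48.
Step 3: lead(−18x⁴ − 42x³ + 48x² + 21x − 48) ÷ lead(D) = −18x⁴ ÷ 3x = −6x³. Subtract (−6x³)·D = −18x⁴ − 54x³. Remainder: 12x³ + 48x² + 21x − 48.
Step 4: lead(12x³ + 48x² + 21x − 48) ÷ lead(D) = 12x³ ÷ 3x = 4x². Subtract (4x²)·D = 12x³ + 36x². Remainder: 12x² + 21x − 48.
Step 5: lead(12x² + 21x − 48) ÷ lead(D) = 12x² ÷ 3x = 4x. Subtract (4x)·D = 12x² + 36x. Remainder: −15x − 48.
Step 6: lead(−15x − 48) ÷ lead(D) = −15x ÷ 3x = −5. Subtract (−5)·D = −15x − 45. Remainder: −3.

R = [-3]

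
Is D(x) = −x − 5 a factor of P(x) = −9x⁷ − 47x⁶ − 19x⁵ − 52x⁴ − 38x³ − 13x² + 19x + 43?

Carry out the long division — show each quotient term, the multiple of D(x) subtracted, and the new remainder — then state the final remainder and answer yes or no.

Step 1: lead(−9x⁷ − 47x⁶ − 19x⁵ − 52x⁴ − 38x³ − 13x² + 19x + 43) ÷ lead(D) = −9x⁷ ÷ −x = 9x⁶. Subtract (9x⁶)·D = −9x⁷ − 45x⁶. Remainder: −2x⁶ − 19x⁵ − 52x⁴ − 38x³ − 13x² + 19x + 43.
Step 2: lead(−2x⁶ − 19x⁵ − 52x⁴ − 38x³ − 13x² + 19x + 43) ÷ lead(D) = −2x⁶ ÷ −x = 2x⁵. Subtract (2x⁵)·D = −2x⁶ − 10x⁵. Remainder: −9x⁵ − 52x⁴ − 38x³ − 13x² + 19x + 43.
Step 3: lead(−9x⁵ − 52x⁴ − 38x³ − 13x² + 19x + 43) ÷ lead(D) = −9x⁵ ÷ −x = 9x⁴. Subtract (9x⁴)·D = −9x⁵ − 45x⁴. Remainder: −7x⁴ − 38x³ − 13x² + 19x + 43.
Step 4: lead(−7x⁴ − 38x³ − 13x² + 19x + 43) ÷ lead(D) = −7x⁴ ÷ −x = 7x³. Subtract (7x³)·D = −7x⁴ − 35x³. Remainder: −3x³ − 13x² + 19x + 43.
Step 5: lead(−3x³ − 13x² + 19x + 43) ÷ lead(D) = −3x³ ÷ −x = 3x². Subtract (3x²)·D = −3x³ − 15x². Remainder: 2x² + 19x + 43.
Step 6: lead(2x² + 19x + 43) ÷ lead(D) = 2x² ÷ −x = −2x. Subtract (−2x)·D = 2x² + 10x. Remainder: 9x + 43.
Step 7: lead(9x + 43) ÷ lead(D) = 9x ÷ −x = −9. Subtract (−9)·D = 9x + 45. Remainder: −2.

R(x) = −2, so D(x) is not a factor of P(x). no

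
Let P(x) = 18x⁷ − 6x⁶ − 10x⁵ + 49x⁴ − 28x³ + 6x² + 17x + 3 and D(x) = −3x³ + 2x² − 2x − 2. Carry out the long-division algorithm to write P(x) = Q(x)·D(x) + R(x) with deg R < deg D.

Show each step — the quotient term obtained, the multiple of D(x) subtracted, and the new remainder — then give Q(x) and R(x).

Step 1: lead(18x⁷ − 6x⁶ − 10x⁵ + 49x⁴ − 28x³ + 6x² + 17x + 3) ÷ lead(D) = 18x⁷ ÷ −3x³ = −6x⁴. Subtract (−6x⁴)·D = 18x⁷ − 12x⁶ + 12x⁵ + 12x⁴. Remainder: 6x⁶ − 22x⁵ + 37x⁴ − 28x³ + 6x² + 17x + 3.
Step 2: lead(6x⁶ − 22x⁵ + 37x⁴ − 28x³ + 6x² + 17x + 3) ÷ lead(D) = 6x⁶ ÷ −3x³ = −2x³. Subtract (−2x³)·D = 6x⁶ − 4x⁵ + 4x⁴ + 4x³. Remainder: −18x⁵ + 33x⁴ − 32x³ + 6x² + 17x + 3.
Step 3: lead(−18x⁵ + 33x⁴ − 32x³ + 6x² + 17x + 3) ÷ lead(D) = −18x⁵ ÷ −3x³ = 6x². Subtract (6x²)·D = −18x⁵ + 12x⁴ − 12x³ − 12x². Remainder: 21x⁴ − 20x³ + 18x² + 17x + 3.
Step 4: lead(21x⁴ − 20x³ + 18x² + 17x + 3) ÷ lead(D) = 21x⁴ ÷ −3x³ = −7x. Subtract (−7x)·D = 21x⁴ − 14x³ + 14x² + 14x. Remainder: −6x³ + 4x² + 3x + 3.
Step 5: lead(−6x³ + 4x² + 3x + 3) ÷ lead(D) = −6x³ ÷ −3x³ = 2. Subtract (2)·D = −6x³ + 4x² − 4x − 4. Remainder: 7x + 7.

Q(x) = −6x⁴ − 2x³ + 6x² − 7x + 2; R(x) = 7x + 7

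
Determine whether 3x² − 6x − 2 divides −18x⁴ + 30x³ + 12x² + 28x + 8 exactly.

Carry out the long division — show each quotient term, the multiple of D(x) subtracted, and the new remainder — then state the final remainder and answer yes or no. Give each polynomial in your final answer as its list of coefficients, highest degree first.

Step 1: lead(−18x⁴ + 30x³ + 12x² + 28x + 8) ÷ lead(D) = −18x⁴ ÷ 3x² = −6x². Subtract (−6x²)·D = −18x⁴ + 36x³ + 12x². Remainder: −6x³ + 28x + 8.
Step 2: lead(−6x³ + 28x + 8) ÷ lead(D) = −6x³ ÷ 3x² = −2x. Subtract (−2x)·D = −6x³ + 12x² + 4x. Remainder: −12x² + 24x + 8.
Step 3: lead(−12x² + 24x + 8) ÷ lead(D) = −12x² ÷ 3x² = −4. Subtract (−4)·D = −12x² + 24x + 8. Remainder: 0.

R = [0], so D(x) is a factor of P(x). yes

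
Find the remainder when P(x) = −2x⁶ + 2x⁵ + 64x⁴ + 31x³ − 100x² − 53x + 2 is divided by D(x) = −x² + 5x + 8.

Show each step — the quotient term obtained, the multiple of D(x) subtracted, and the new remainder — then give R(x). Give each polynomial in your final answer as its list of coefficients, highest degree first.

Step 1: lead(−2x⁶ + 2x⁵ + 64x⁴ + 31x³ − 100x² − 53x + 2) ÷ lead(D) = −2x⁶ ÷ −x² = 2x⁴. Subtract (2x⁴)·D = −2x⁶ + 10x⁵ + 16x⁴. Remainder: −8x⁵ + 48x⁴ + 31x³ − 100x² − 53x + 2.
Step 2: lead(−8x⁵ + 48x⁴ + 31x³ − 100x² − 53x + 2) ÷ lead(D) = −8x⁵ ÷ −x² = 8x³. Subtract (8x³)·D = −8x⁵ + 40x⁴ + 64x³. Remainder: 8x⁴ − 33x³ − 100x² − 53x + 2.
Step 3: lead(8x⁴ − 33x³ − 100x² − 53x + 2) ÷ lead(D) = 8x⁴ ÷ −x² = −8x². Subtract (−8x²)·D = 8x⁴ − 40x³ − 64x². Remainder: 7x³ − 36x² − 53x + 2.
Step 4: lead(7x³ − 36x² − 53x + 2) ÷ lead(D) = 7x³ ÷ −x² = −7x. Subtract (−7x)·D = 7x³ − 35x² − 56x. Remainder: −x² + 3x + 2.
Step 5: lead(−x² + 3x + 2) ÷ lead(D) = −x² ÷ −x² = 1. Subtract (1)·D = −x² + 5x + 8. Remainder: −2x − 6.

R = [-2, -6]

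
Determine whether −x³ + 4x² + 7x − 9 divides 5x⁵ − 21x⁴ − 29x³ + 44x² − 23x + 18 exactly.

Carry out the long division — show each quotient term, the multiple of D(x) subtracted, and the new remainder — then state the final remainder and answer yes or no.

Step 1: lead(5x⁵ − 21x⁴ − 29x³ + 44x² − 23x + 18) ÷ lead(D) = 5x⁵ ÷ −x³ = −5x². Subtract (−5x²)·D = 5x⁵ − 20x⁴ − 35x³ + 45x². Remainder: −x⁴ + 6x³ − x² − 23x + 18.
Step 2: lead(−x⁴ + 6x³ − x² − 23x + 18) ÷ lead(D) = −x⁴ ÷ −x³ = x. Subtract (x)·D = −x⁴ + 4x³ + 7x² − 9x. Remainder: 2x³ − 8x² − 14x + 18.
Step 3: lead(2x³ − 8x² − 14x + 18) ÷ lead(D) = 2x³ ÷ −x³ = −2. Subtract (−2)·D = 2x³ − 8x² − 14x + 18. Remainder: 0.

R(x) = 0, so D(x) is a factor of P(x). yes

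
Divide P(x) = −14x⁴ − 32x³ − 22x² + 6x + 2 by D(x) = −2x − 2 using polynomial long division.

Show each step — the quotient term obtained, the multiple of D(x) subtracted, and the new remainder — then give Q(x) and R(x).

Step 1: lead(−14x⁴ − 32x³ − 22x² + 6x + 2) ÷ lead(D) = −14x⁴ ÷ −2x = 7x³. Subtract (7x³)·D = −14x⁴ − 14x³. Remainder: −18x³ − 22x² + 6x + 2.
Step 2: lead(−18x³ − 22x² + 6x + 2) ÷ lead(D) = −18x³ ÷ −2x = 9x². Subtract (9x²)·D = −18x³ − 18x². Remainder: −4x² + 6x + 2.
Step 3: lead(−4x² + 6x + 2) ÷ lead(D) = −4x² ÷ −2x = 2x. Subtract (2x)·D = −4x² − 4x. Remainder: 10x + 2.
Step 4: lead(10x + 2) ÷ lead(D) = 10x ÷ −2x = −5. Subtract (−5)·D = 10x + 10. Remainder: −8.

Q(x) = 7x³ + 9x² + 2x − 5; R(x) = −8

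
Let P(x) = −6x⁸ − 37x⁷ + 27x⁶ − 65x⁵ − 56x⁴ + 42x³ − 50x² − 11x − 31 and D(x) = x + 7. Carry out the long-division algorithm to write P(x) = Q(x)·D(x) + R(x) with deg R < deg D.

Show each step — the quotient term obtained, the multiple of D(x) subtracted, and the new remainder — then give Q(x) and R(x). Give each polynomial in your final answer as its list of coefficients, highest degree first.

Q = [-6, 5, -8, -9, 7, -7, -1, -4]; R = [-3]

Step 1: lead(−6x⁸ − 37x⁷ + 27x⁶ − 65x⁵ − 56x⁴ + 42x³ − 50x² − 11x − 31) ÷ lead(D) = −6x⁸ ÷ x = −6x⁷. Subtract (−6x⁷)·D = −6x⁸ − 42x⁷. Remainder: 5x⁷ + 27x⁶ − 65x⁵ − 56x⁴ + 42x³ − 50x² − 11x − 31.
Step 2: lead(5x⁷ + 27x⁶ − 65x⁵ − 56x⁴ + 42x³ − 50x² − 11x − 31) ÷ lead(D) = 5x⁷ ÷ x = 5x⁶. Subtract (5x⁶)·D = 5x⁷ + 35x⁶. Remainder: −8x⁶ − 65x⁵ − 56x⁴ + 42x³ − 50x² − 11x − 31.
Step 3: lead(−8x⁶ − 65x⁵ − 56x⁴ + 42x³ − 50x² − 11x − 31) ÷ lead(D) = −8x⁶ ÷ x = −8x⁵. Subtract (−8x⁵)·D = −8x⁶ − 56x⁵. Remainder: −9x⁵ − 56x⁴ + 42x³ − 50x² − 11x − 31.
Step 4: lead(−9x⁵ − 56x⁴ + 42x³ − 50x² − 11x − 31) ÷ lead(D) = −9x⁵ ÷ x = −9x⁴. Subtract (−9x⁴)·D = −9x⁵ − 63x⁴. Remainder: 7x⁴ + 42x³ − 50x² − 11x − 31.
Step 5: lead(7x⁴ + 42x³ − 50x² − 11x − 31) ÷ lead(D) = 7x⁴ ÷ x = 7x³. Subtract (7x³)·D = 7x⁴ + 49x³. Remainder: −7x³ − 50x² − 11x − 31.
Step 6: lead(−7x³ − 50x² − 11x − 31) ÷ lead(D) = −7x³ ÷ x = −7x². Subtract (−7x²)·D = −7x³ − 49x². Remainder: −x² − 11x − 31.
Step 7: lead(−x² − 11x − 31) ÷ lead(D) = −x² ÷ x = −x. Subtract (−x)·D = −x² − 7x. Remainder: −4x − 31.
Step 8: lead(−4x − 31) ÷ lead(D) = −4x ÷ x = −4. Subtract (−4)·D = −4x − 28. Remainder: −3.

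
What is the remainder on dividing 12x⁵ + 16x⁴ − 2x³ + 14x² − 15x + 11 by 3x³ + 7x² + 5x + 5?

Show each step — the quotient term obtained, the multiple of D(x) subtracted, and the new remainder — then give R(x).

R(x) = −5x + 1

Step 1: lead(12x⁵ + 16x⁴ − 2x³ + 14x² − 15x + 11) ÷ lead(D) = 12x⁵ ÷ 3x³ = 4x². Subtract (4x²)·D = 12x⁵ + 28x⁴ + 20x³ + 20x². Remainder: −12x⁴ − 22x³ − 6x² − 15x + 11.
Step 2: lead(−12x⁴ − 22x³ − 6x² − 15x + 11) ÷ lead(D) = −12x⁴ ÷ 3x³ = −4x. Subtract (−4x)·D = −12x⁴ − 28x³ − 20x² − 20x. Remainder: 6x³ + 14x² + 5x + 11.
Step 3: lead(6x³ + 14x² + 5x + 11) ÷ lead(D) = 6x³ ÷ 3x³ = 2. Subtract (2)·D = 6x³ + 14x² + 10x + 10. Remainder: −5x + 1.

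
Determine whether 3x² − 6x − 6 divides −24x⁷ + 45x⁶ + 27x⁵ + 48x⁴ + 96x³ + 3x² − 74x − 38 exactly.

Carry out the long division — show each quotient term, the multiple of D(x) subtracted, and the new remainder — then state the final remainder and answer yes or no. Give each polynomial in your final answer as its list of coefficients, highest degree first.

R = [-8, -8], so D(x) is not a factor of P(x). no

Step 1: lead(−24x⁷ + 45x⁶ + 27x⁵ + 48x⁴ + 96x³ + 3x² − 74x − 38) ÷ lead(D) = −24x⁷ ÷ 3x² = −8x⁵. Subtract (−8x⁵)·D = −24x⁷ + 48x⁶ + 48x⁵. Remainder: −3x⁶ − 21x⁵ + 48x⁴ + 96x³ + 3x² − 74x − 38.
Step 2: lead(−3x⁶ − 21x⁵ + 48x⁴ + 96x³ + 3x² − 74x − 38) ÷ lead(D) = −3x⁶ ÷ 3x² = −x⁴. Subtract (−x⁴)·D = −3x⁶ + 6x⁵ + 6x⁴. Remainder: −27x⁵ + 42x⁴ + 96x³ + 3x² − 74x − 38.
Step 3: lead(−27x⁵ + 42x⁴ + 96x³ + 3x² − 74x − 38) ÷ lead(D) = −27x⁵ ÷ 3x² = −9x³. Subtract (−9x³)·D = −27x⁵ + 54x⁴ + 54x³. Remainder: −12x⁴ + 42x³ + 3x² − 74x − 38.
Step 4: lead(−12x⁴ + 42x³ + 3x² − 74x − 38) ÷ lead(D) = −12x⁴ ÷ 3x² = −4x². Subtract (−4x²)·D = −12x⁴ + 24x³ + 24x². Remainder: 18x³ − 21x² − 74x − 38.
Step 5: lead(18x³ − 21x² − 74x − 38) ÷ lead(D) = 18x³ ÷ 3x² = 6x. Subtract (6x)·D = 18x³ − 36x² − 36x. Remainder: 15x² − 38x − 38.
Step 6: lead(15x² − 38x − 38) ÷ lead(D) = 15x² ÷ 3x² = 5. Subtract (5)·D = 15x² − 30x − 30. Remainder: −8x − 8.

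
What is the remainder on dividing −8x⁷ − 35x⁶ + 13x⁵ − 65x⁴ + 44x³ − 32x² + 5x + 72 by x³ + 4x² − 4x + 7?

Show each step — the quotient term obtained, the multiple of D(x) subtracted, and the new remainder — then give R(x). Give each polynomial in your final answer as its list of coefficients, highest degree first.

R = [9, -8, 9]

Step 1: lead(−8x⁷ − 35x⁶ + 13x⁵ − 65x⁴ + 44x³ − 32x² + 5x + 72) ÷ lead(D) = −8x⁷ ÷ x³ = −8x⁴. Subtract (−8x⁴)·D = −8x⁷ − 32x⁶ + 32x⁵ − 56x⁴. Remainder: −3x⁶ − 19x⁵ − 9x⁴ + 44x³ − 32x² + 5x + 72.
Step 2: lead(−3x⁶ − 19x⁵ − 9x⁴ + 44x³ − 32x² + 5x + 72) ÷ lead(D) = −3x⁶ ÷ x³ = −3x³. Subtract (−3x³)·D = −3x⁶ − 12x⁵ + 12x⁴ − 21x³. Remainder: −7x⁵ − 21x⁴ + 65x³ − 32x² + 5x + 72.
Step 3: lead(−7x⁵ − 21x⁴ + 65x³ − 32x² + 5x + 72) ÷ lead(D) = −7x⁵ ÷ x³ = −7x². Subtract (−7x²)·D = −7x⁵ − 28x⁴ + 28x³ − 49x². Remainder: 7x⁴ + 37x³ + 17x² + 5x + 72.
Step 4: lead(7x⁴ + 37x³ + 17x² + 5x + 72) ÷ lead(D) = 7x⁴ ÷ x³ = 7x. Subtract (7x)·D = 7x⁴ + 28x³ − 28x² + 49x. Remainder: 9x³ + 45x² − 44x + 72.
Step 5: lead(9x³ + 45x² − 44x + 72) ÷ lead(D) = 9x³ ÷ x³ = 9. Subtract (9)·D = 9x³ + 36x² − 36x + 63. Remainder: 9x² − 8x + 9.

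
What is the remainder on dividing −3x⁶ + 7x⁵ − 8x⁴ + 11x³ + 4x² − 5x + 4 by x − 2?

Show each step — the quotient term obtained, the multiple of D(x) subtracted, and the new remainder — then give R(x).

R(x) = 2

Step 1: lead(−3x⁶ + 7x⁵ − 8x⁴ + 11x³ + 4x² − 5x + 4) ÷ lead(D) = −3x⁶ ÷ x = −3x⁵. Subtract (−3x⁵)·D = −3x⁶ + 6x⁵. Remainder: x⁵ − 8x⁴ + 11x³ + 4x² − 5x + 4.
Step 2: lead(x⁵ − 8x⁴ + 11x³ + 4x² − 5x + 4) ÷ lead(D) = x⁵ ÷ x = x⁴. Subtract (x⁴)·D = x⁵ − 2x⁴. Remainder: −6x⁴ + 11x³ + 4x² − 5x + 4.
Step 3: lead(−6x⁴ + 11x³ + 4x² − 5x + 4) ÷ lead(D) = −6x⁴ ÷ x = −6x³. Subtract (−6x³)·D = −6x⁴ + 12x³. Remainder: −x³ + 4x² − 5x + 4.
Step 4: lead(−x³ + 4x² − 5x + 4) ÷ lead(D) = −x³ ÷ x = −x². Subtract (−x²)·D = −x³ + 2x². Remainder: 2x² − 5x + 4.
Step 5: lead(2x² − 5x + 4) ÷ lead(D) = 2x² ÷ x = 2x. Subtract (2x)·D = 2x² − 4x. Remainder: −x + 4.
Step 6: lead(−x + 4) ÷ lead(D) = −x ÷ x = −1. Subtract (−1)·D = −x + 2. Remainder: 2.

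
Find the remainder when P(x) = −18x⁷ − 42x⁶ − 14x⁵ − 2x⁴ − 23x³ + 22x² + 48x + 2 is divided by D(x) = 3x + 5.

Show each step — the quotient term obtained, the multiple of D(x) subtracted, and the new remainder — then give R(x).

Step 1: lead(−18x⁷ − 42x⁶ − 14x⁵ − 2x⁴ − 23x³ + 22x² + 48x + 2) ÷ lead(D) = −18x⁷ ÷ 3x = −6x⁶. Subtract (−6x⁶)·D = −18x⁷ − 30x⁶. Remainder: −12x⁶ − 14x⁵ − 2x⁴ − 23x³ + 22x² + 48x + 2.
Step 2: lead(−12x⁶ − 14x⁵ − 2x⁴ − 23x³ + 22x² + 48x + 2) ÷ lead(D) = −12x⁶ ÷ 3x = −4x⁵. Subtract (−4x⁵)·D = −12x⁶ − 20x⁵. Remainder: 6x⁵ − 2x⁴ − 23x³ + 22x² + 48x + 2.
Step 3: lead(6x⁵ − 2x⁴ − 23x³ + 22x² + 48x + 2) ÷ lead(D) = 6x⁵ ÷ 3x = 2x⁴. Subtract (2x⁴)·D = 6x⁵ + 10x⁴. Remainder: −12x⁴ − 23x³ + 22x² + 48x + 2.
Step 4: lead(−12x⁴ − 23x³ + 22x² + 48x + 2) ÷ lead(D) = −12x⁴ ÷ 3x = −4x³. Subtract (−4x³)·D = −12x⁴ − 20x³. Remainder: −3x³ + 22x² + 48x + 2.
Step 5: lead(−3x³ + 22x² + 48x + 2) ÷ lead(D) = −3x³ ÷ 3x = −x². Subtract (−x²)·D = −3x³ − 5x². Remainder: 27x² + 48x + 2.
Step 6: lead(27x² + 48x + 2) ÷ lead(D) = 27x² ÷ 3x = 9x. Subtract (9x)·D = 27x² + 45x. Remainder: 3x + 2.
Step 7: lead(3x + 2) ÷ lead(D) = 3x ÷ 3x = 1. Subtract (1)·D = 3x + 5. Remainder: −3.

R(x) = −3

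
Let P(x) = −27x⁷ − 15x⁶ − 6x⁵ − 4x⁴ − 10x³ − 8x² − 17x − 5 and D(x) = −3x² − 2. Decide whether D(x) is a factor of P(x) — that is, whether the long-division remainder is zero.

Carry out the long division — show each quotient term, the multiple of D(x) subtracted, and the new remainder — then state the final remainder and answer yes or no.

Step 1: lead(−27x⁷ − 15x⁶ − 6x⁵ − 4x⁴ − 10x³ − 8x² − 17x − 5) ÷ lead(D) = −27x⁷ ÷ −3x² = 9x⁵. Subtract (9x⁵)·D = −27x⁷ − 18x⁵. Remainder: −15x⁶ + 12x⁵ − 4x⁴ − 10x³ − 8x² − 17x − 5.
Step 2: lead(−15x⁶ + 12x⁵ − 4x⁴ − 10x³ − 8x² − 17x − 5) ÷ lead(D) = −15x⁶ ÷ −3x² = 5x⁴. Subtract (5x⁴)·D = −15x⁶ − 10x⁴. Remainder: 12x⁵ + 6x⁴ − 10x³ − 8x² − 17x − 5.
Step 3: lead(12x⁵ + 6x⁴ − 10x³ − 8x² − 17x − 5) ÷ lead(D) = 12x⁵ ÷ −3x² = −4x³. Subtract (−4x³)·D = 12x⁵ + 8x³. Remainder: 6x⁴ − 18x³ − 8x² − 17x − 5.
Step 4: lead(6x⁴ − 18x³ − 8x² − 17x − 5) ÷ lead(D) = 6x⁴ ÷ −3x² = −2x². Subtract (−2x²)·D = 6x⁴ + 4x². Remainder: −18x³ − 12x² − 17x − 5.
Step 5: lead(−18x³ − 12x² − 17x − 5) ÷ lead(D) = −18x³ ÷ −3x² = 6x. Subtract (6x)·D = −18x³ − 12x. Remainder: −12x² − 5x − 5.
Step 6: lead(−12x² − 5x − 5) ÷ lead(D) = −12x² ÷ −3x² = 4. Subtract (4)·D = −12x² − 8. Remainder: −5x + 3.

R(x) = −5x + 3, so D(x) is not a factor of P(x). no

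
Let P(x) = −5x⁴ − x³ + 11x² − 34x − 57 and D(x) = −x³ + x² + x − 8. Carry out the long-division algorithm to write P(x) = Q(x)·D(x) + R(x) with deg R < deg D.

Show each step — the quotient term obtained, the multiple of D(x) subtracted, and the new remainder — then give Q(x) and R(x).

Q(x) = 5x + 6; R(x) = −9

Step 1: lead(−5x⁴ − x³ + 11x² − 34x − 57) ÷ lead(D) = −5x⁴ ÷ −x³ = 5x. Subtract (5x)·D = −5x⁴ + 5x³ + 5x² − 40x. Remainder: −6x³ + 6x² + 6x − 57.
Step 2: lead(−6x³ + 6x² + 6x − 57) ÷ lead(D) = −6x³ ÷ −x³ = 6. Subtract (6)·D = −6x³ + 6x² + 6x − 48. Remainder: −9.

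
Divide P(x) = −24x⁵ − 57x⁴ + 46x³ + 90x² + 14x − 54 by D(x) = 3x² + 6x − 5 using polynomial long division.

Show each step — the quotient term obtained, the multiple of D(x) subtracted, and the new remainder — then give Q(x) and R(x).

Step 1: lead(−24x⁵ − 57x⁴ + 46x³ + 90x² + 14x − 54) ÷ lead(D) = −24x⁵ ÷ 3x² = −8x³. Subtract (−8x³)·D = −24x⁵ − 48x⁴ + 40x³. Remainder: −9x⁴ + 6x³ + 90x² + 14x − 54.
Step 2: lead(−9x⁴ + 6x³ + 90x² + 14x − 54) ÷ lead(D) = −9x⁴ ÷ 3x² = −3x². Subtract (−3x²)·D = −9x⁴ − 18x³ + 15x². Remainder: 24x³ + 75x² + 14x − 54.
Step 3: lead(24x³ + 75x² + 14x − 54) ÷ lead(D) = 24x³ ÷ 3x² = 8x. Subtract (8x)·D = 24x³ + 48x² − 40x. Remainder: 27x² + 54x − 54.
Step 4: lead(27x² + 54x − 54) ÷ lead(D) = 27x² ÷ 3x² = 9. Subtract (9)·D = 27x² + 54x − 45. Remainder: −9.

Q(x) = −8x³ − 3x² + 8x + 9; R(x) = −9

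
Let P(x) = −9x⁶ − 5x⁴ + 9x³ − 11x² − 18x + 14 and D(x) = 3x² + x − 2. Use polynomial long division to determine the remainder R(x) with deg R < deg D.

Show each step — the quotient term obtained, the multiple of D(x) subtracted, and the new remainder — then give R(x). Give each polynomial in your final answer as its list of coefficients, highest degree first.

R = [-2]

Step 1: lead(−9x⁶ − 5x⁴ + 9x³ − 11x² − 18x + 14) ÷ lead(D) = −9x⁶ ÷ 3x² = −3x⁴. Subtract (−3x⁴)·D = −9x⁶ − 3x⁵ + 6x⁴. Remainder: 3x⁵ − 11x⁴ + 9x³ − 11x² − 18x + 14.
Step 2: lead(3x⁵ − 11x⁴ + 9x³ − 11x² − 18x + 14) ÷ lead(D) = 3x⁵ ÷ 3x² = x³. Subtract (x³)·D = 3x⁵ + x⁴ − 2x³. Remainder: −12x⁴ + 11x³ − 11x² − 18x + 14.
Step 3: lead(−12x⁴ + 11x³ − 11x² − 18x + 14) ÷ lead(D) = −12x⁴ ÷ 3x² = −4x². Subtract (−4x²)·D = −12x⁴ − 4x³ + 8x². Remainder: 15x³ − 19x² − 18x + 14.
Step 4: lead(15x³ − 19x² − 18x + 14) ÷ lead(D) = 15x³ ÷ 3x² = 5x. Subtract (5x)·D = 15x³ + 5x² − 10x. Remainder: −24x² − 8x + 14.
Step 5: lead(−24x² − 8x + 14) ÷ lead(D) = −24x² ÷ 3x² = −8. Subtract (−8)·D = −24x² − 8x + 16. Remainder: −2.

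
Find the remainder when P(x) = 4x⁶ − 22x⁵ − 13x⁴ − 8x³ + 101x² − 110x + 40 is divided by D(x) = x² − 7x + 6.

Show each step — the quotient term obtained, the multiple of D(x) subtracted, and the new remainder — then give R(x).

R(x) = −8

Step 1: lead(4x⁶ − 22x⁵ − 13x⁴ − 8x³ + 101x² − 110x + 40) ÷ lead(D) = 4x⁶ ÷ x² = 4x⁴. Subtract (4x⁴)·D = 4x⁶ − 28x⁵ + 24x⁴. Remainder: 6x⁵ − 37x⁴ − 8x³ + 101x² − 110x + 40.
Step 2: lead(6x⁵ − 37x⁴ − 8x³ + 101x² − 110x + 40) ÷ lead(D) = 6x⁵ ÷ x² = 6x³. Subtract (6x³)·D = 6x⁵ − 42x⁴ + 36x³. Remainder: 5x⁴ − 44x³ + 101x² − 110x + 40.
Step 3: lead(5x⁴ − 44x³ + 101x² − 110x + 40) ÷ lead(D) = 5x⁴ ÷ x² = 5x². Subtract (5x²)·D = 5x⁴ − 35x³ + 30x². Remainder: −9x³ + 71x² − 110x + 40.
Step 4: lead(−9x³ + 71x² − 110x + 40) ÷ lead(D) = −9x³ ÷ x² = −9x. Subtract (−9x)·D = −9x³ + 63x² − 54x. Remainder: 8x² − 56x + 40.
Step 5: lead(8x² − 56x + 40) ÷ lead(D) = 8x² ÷ x² = 8. Subtract (8)·D = 8x² − 56x + 48. Remainder: −8.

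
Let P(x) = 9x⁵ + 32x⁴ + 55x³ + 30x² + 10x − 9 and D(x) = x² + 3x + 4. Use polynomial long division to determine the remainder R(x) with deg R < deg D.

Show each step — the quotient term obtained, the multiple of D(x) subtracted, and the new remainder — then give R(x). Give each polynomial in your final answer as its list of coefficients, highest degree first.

Step 1: lead(9x⁵ + 32x⁴ + 55x³ + 30x² + 10x − 9) ÷ lead(D) = 9x⁵ ÷ x² = 9x³. Subtract (9x³)·D = 9x⁵ + 27x⁴ + 36x³. Remainder: 5x⁴ + 19x³ + 30x² + 10x − 9.
Step 2: lead(5x⁴ + 19x³ + 30x² + 10x − 9) ÷ lead(D) = 5x⁴ ÷ x² = 5x². Subtract (5x²)·D = 5x⁴ + 15x³ + 20x². Remainder: 4x³ + 10x² + 10x − 9.
Step 3: lead(4x³ + 10x² + 10x − 9) ÷ lead(D) = 4x³ ÷ x² = 4x. Subtract (4x)·D = 4x³ + 12x² + 16x. Remainder: −2x² − 6x − 9.
Step 4: lead(−2x² − 6x − 9) ÷ lead(D) = −2x² ÷ x² = −2. Subtract (−2)·D = −2x² − 6x − 8. Remainder: −1.

R = [-1]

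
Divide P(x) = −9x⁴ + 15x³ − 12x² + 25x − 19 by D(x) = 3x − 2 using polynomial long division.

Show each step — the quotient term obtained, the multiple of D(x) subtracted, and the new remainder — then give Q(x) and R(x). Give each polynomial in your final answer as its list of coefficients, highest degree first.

Step 1: lead(−9x⁴ + 15x³ − 12x² + 25x − 19) ÷ lead(D) = −9x⁴ ÷ 3x = −3x³. Subtract (−3x³)·D = −9x⁴ + 6x³. Remainder: 9x³ − 12x² + 25x − 19.
Step 2: lead(9x³ − 12x² + 25x − 19) ÷ lead(D) = 9x³ ÷ 3x = 3x². Subtract (3x²)·D = 9x³ − 6x². Remainder: −6x² + 25x − 19.
Step 3: lead(−6x² + 25x − 19) ÷ lead(D) = −6x² ÷ 3x = −2x. Subtract (−2x)·D = −6x² + 4x. Remainder: 21x − 19.
Step 4: lead(21x − 19) ÷ lead(D) = 21x ÷ 3x = 7. Subtract (7)·D = 21x − 14. Remainder: −5.

Q = [-3, 3, -2, 7]; R = [-5]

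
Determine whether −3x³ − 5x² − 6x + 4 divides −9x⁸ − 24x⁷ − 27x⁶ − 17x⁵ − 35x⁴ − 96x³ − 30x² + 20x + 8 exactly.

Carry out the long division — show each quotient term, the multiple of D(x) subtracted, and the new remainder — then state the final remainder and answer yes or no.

Step 1: lead(−9x⁸ − 24x⁷ − 27x⁶ − 17x⁵ − 35x⁴ − 96x³ − 30x² + 20x + 8) ÷ lead(D) = −9x⁸ ÷ −3x³ = 3x⁵. Subtract (3x⁵)·D = −9x⁸ − 15x⁷ − 18x⁶ + 12x⁵. Remainder: −9x⁷ − 9x⁶ − 29x⁵ − 35x⁴ − 96x³ − 30x² + 20x + 8.
Step 2: lead(−9x⁷ − 9x⁶ − 29x⁵ − 35x⁴ − 96x³ − 30x² + 20x + 8) ÷ lead(D) = −9x⁷ ÷ −3x³ = 3x⁴. Subtract (3x⁴)·D = −9x⁷ − 15x⁶ − 18x⁵ + 12x⁴. Remainder: 6x⁶ − 11x⁵ − 47x⁴ − 96x³ − 30x² + 20x + 8.
Step 3: lead(6x⁶ − 11x⁵ − 47x⁴ − 96x³ − 30x² + 20x + 8) ÷ lead(D) = 6x⁶ ÷ −3x³ = −2x³. Subtract (−2x³)·D = 6x⁶ + 10x⁵ + 12x⁴ − 8x³. Remainder: −21x⁵ − 59x⁴ − 88x³ − 30x² + 20x + 8.
Step 4: lead(−21x⁵ − 59x⁴ − 88x³ − 30x² + 20x + 8) ÷ lead(D) = −21x⁵ ÷ −3x³ = 7x². Subtract (7x²)·D = −21x⁵ − 35x⁴ − 42x³ + 28x². Remainder: −24x⁴ − 46x³ − 58x² + 20x + 8.
Step 5: lead(−24x⁴ − 46x³ − 58x² + 20x + 8) ÷ lead(D) = −24x⁴ ÷ −3x³ = 8x. Subtract (8x)·D = −24x⁴ − 40x³ − 48x² + 32x. Remainder: −6x³ − 10x² − 12x + 8.
Step 6: lead(−6x³ − 10x² − 12x + 8) ÷ lead(D) = −6x³ ÷ −3x³ = 2. Subtract (2)·D = −6x³ − 10x² − 12x + 8. Remainder: 0.

R(x) = 0, so D(x) is a factor of P(x). yes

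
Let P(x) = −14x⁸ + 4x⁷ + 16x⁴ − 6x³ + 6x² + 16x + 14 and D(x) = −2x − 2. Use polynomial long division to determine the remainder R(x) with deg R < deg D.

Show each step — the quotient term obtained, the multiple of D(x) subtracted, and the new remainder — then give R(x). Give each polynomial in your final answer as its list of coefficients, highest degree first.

R = [8]

Step 1: lead(−14x⁸ + 4x⁷ + 16x⁴ − 6x³ + 6x² + 16x + 14) ÷ lead(D) = −14x⁸ ÷ −2x = 7x⁷. Subtract (7x⁷)·D = −14x⁸ − 14x⁷. Remainder: 18x⁷ + 16x⁴ − 6x³ + 6x² + 16x + 14.
Step 2: lead(18x⁷ + 16x⁴ − 6x³ + 6x² + 16x + 14) ÷ lead(D) = 18x⁷ ÷ −2x = −9x⁶. Subtract (−9x⁶)·D = 18x⁷ + 18x⁶. Remainder: −18x⁶ + 16x⁴ − 6x³ + 6x² + 16x + 14.
Step 3: lead(−18x⁶ + 16x⁴ − 6x³ + 6x² + 16x + 14) ÷ lead(D) = −18x⁶ ÷ −2x = 9x⁵. Subtract (9x⁵)·D = −18x⁶ − 18x⁵. Remainder: 18x⁵ + 16x⁴ − 6x³ + 6x² + 16x + 14.
Step 4: lead(18x⁵ + 16x⁴ − 6x³ + 6x² + 16x + 14) ÷ lead(D) = 18x⁵ ÷ −2x = −9x⁴. Subtract (−9x⁴)·D = 18x⁵ + 18x⁴. Remainder: −2x⁴ − 6x³ + 6x² + 16x + 14.
Step 5: lead(−2x⁴ − 6x³ + 6x² + 16x + 14) ÷ lead(D) = −2x⁴ ÷ −2x = x³. Subtract (x³)·D = −2x⁴ − 2x³. Remainder: −4x³ + 6x² + 16x + 14.
Step 6: lead(−4x³ + 6x² + 16x + 14) ÷ lead(D) = −4x³ ÷ −2x = 2x². Subtract (2x²)·D = −4x³ − 4x². Remainder: 10x² + 16x + 14.
Step 7: lead(10x² + 16x + 14) ÷ lead(D) = 10x² ÷ −2x = −5x. Subtract (−5x)·D = 10x² + 10x. Remainder: 6x + 14.
Step 8: lead(6x + 14) ÷ lead(D) = 6x ÷ −2x = −3. Subtract (−3)·D = 6x + 6. Remainder: 8.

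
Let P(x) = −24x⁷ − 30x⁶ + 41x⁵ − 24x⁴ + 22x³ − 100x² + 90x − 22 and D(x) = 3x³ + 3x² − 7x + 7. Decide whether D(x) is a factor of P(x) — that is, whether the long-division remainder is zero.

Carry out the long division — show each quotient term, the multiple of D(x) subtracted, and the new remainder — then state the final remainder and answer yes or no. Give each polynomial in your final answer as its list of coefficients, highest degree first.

Step 1: lead(−24x⁷ − 30x⁶ + 41x⁵ − 24x⁴ + 22x³ − 100x² + 90x − 22) ÷ lead(D) = −24x⁷ ÷ 3x³ = −8x⁴. Subtract (−8x⁴)·D = −24x⁷ − 24x⁶ + 56x⁵ − 56x⁴. Remainder: −6x⁶ − 15x⁵ + 32x⁴ + 22x³ − 100x² + 90x − 22.
Step 2: lead(−6x⁶ − 15x⁵ + 32x⁴ + 22x³ − 100x² + 90x − 22) ÷ lead(D) = −6x⁶ ÷ 3x³ = −2x³. Subtract (−2x³)·D = −6x⁶ − 6x⁵ + 14x⁴ − 14x³. Remainder: −9x⁵ + 18x⁴ + 36x³ − 100x² + 90x − 22.
Step 3: lead(−9x⁵ + 18x⁴ + 36x³ − 100x² + 90x − 22) ÷ lead(D) = −9x⁵ ÷ 3x³ = −3x². Subtract (−3x²)·D = −9x⁵ − 9x⁴ + 21x³ − 21x². Remainder: 27x⁴ + 15x³ − 79x² + 90x − 22.
Step 4: lead(27x⁴ + 15x³ − 79x² + 90x − 22) ÷ lead(D) = 27x⁴ ÷ 3x³ = 9x. Subtract (9x)·D = 27x⁴ + 27x³ − 63x² + 63x. Remainder: −12x³ − 16x² + 27x − 22.
Step 5: lead(−12x³ − 16x² + 27x − 22) ÷ lead(D) = −12x³ ÷ 3x³ = −4. Subtract (−4)·D = −12x³ − 12x² + 28x − 28. Remainder: −4x² − x + 6.

R = [-4, -1, 6], so D(x) is not a factor of P(x). no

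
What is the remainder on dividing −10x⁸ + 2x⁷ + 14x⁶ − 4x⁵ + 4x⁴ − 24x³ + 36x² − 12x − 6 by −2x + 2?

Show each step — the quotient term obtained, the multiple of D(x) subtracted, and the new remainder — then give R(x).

Step 1: lead(−10x⁸ + 2x⁷ + 14x⁶ − 4x⁵ + 4x⁴ − 24x³ + 36x² − 12x − 6) ÷ lead(D) = −10x⁸ ÷ −2x = 5x⁷. Subtract (5x⁷)·D = −10x⁸ + 10x⁷. Remainder: −8x⁷ + 14x⁶ − 4x⁵ + 4x⁴ − 24x³ + 36x² − 12x − 6.
Step 2: lead(−8x⁷ + 14x⁶ − 4x⁵ + 4x⁴ − 24x³ + 36x² − 12x − 6) ÷ lead(D) = −8x⁷ ÷ −2x = 4x⁶. Subtract (4x⁶)·D = −8x⁷ + 8x⁶. Remainder: 6x⁶ − 4x⁵ + 4x⁴ − 24x³ + 36x² − 12x − 6.
Step 3: lead(6x⁶ − 4x⁵ + 4x⁴ − 24x³ + 36x² − 12x − 6) ÷ lead(D) = 6x⁶ ÷ −2x = −3x⁵. Subtract (−3x⁵)·D = 6x⁶ − 6x⁵. Remainder: 2x⁵ + 4x⁴ − 24x³ + 36x² − 12x − 6.
Step 4: lead(2x⁵ + 4x⁴ − 24x³ + 36x² − 12x − 6) ÷ lead(D) = 2x⁵ ÷ −2x = −x⁴. Subtract (−x⁴)·D = 2x⁵ − 2x⁴. Remainder: 6x⁴ − 24x³ + 36x² − 12x − 6.
Step 5: lead(6x⁴ − 24x³ + 36x² − 12x − 6) ÷ lead(D) = 6x⁴ ÷ −2x = −3x³. Subtract (−3x³)·D = 6x⁴ − 6x³. Remainder: −18x³ + 36x² − 12x − 6.
Step 6: lead(−18x³ + 36x² − 12x − 6) ÷ lead(D) = −18x³ ÷ −2x = 9x². Subtract (9x²)·D = −18x³ + 18x². Remainder: 18x² − 12x − 6.
Step 7: lead(18x² − 12x − 6) ÷ lead(D) = 18x² ÷ −2x = −9x. Subtract (−9x)·D = 18x² − 18x. Remainder: 6x − 6.
Step 8: lead(6x − 6) ÷ lead(D) = 6x ÷ −2x = −3. Subtract (−3)·D = 6x − 6. Remainder: 0.

R(x) = 0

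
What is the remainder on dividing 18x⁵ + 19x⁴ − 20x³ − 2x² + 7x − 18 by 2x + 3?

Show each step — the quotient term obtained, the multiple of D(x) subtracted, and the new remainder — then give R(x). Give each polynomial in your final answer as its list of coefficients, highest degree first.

Step 1: lead(18x⁵ + 19x⁴ − 20x³ − 2x² + 7x − 18) ÷ lead(D) = 18x⁵ ÷ 2x = 9x⁴. Subtract (9x⁴)·D = 18x⁵ + 27x⁴. Remainder: −8x⁴ − 20x³ − 2x² + 7x − 18.
Step 2: lead(−8x⁴ − 20x³ − 2x² + 7x − 18) ÷ lead(D) = −8x⁴ ÷ 2x = −4x³. Subtract (−4x³)·D = −8x⁴ − 12x³. Remainder: −8x³ − 2x² + 7x − 18.
Step 3: lead(−8x³ − 2x² + 7x − 18) ÷ lead(D) = −8x³ ÷ 2x = −4x². Subtract (−4x²)·D = −8x³ − 12x². Remainder: 10x² + 7x − 18.
Step 4: lead(10x² + 7x − 18) ÷ lead(D) = 10x² ÷ 2x = 5x. Subtract (5x)·D = 10x² + 15x. Remainder: −8x − 18.
Step 5: lead(−8x − 18) ÷ lead(D) = −8x ÷ 2x = −4. Subtract (−4)·D = −8x − 12. Remainder: −6.

R = [-6]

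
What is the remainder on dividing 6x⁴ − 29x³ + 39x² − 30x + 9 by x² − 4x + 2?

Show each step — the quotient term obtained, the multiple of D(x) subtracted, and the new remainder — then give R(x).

R(x) = 8x − 5

Step 1: lead(6x⁴ − 29x³ + 39x² − 30x + 9) ÷ lead(D) = 6x⁴ ÷ x² = 6x². Subtract (6x²)·D = 6x⁴ − 24x³ + 12x². Remainder: −5x³ + 27x² − 30x + 9.
Step 2: lead(−5x³ + 27x² − 30x + 9) ÷ lead(D) = −5x³ ÷ x² = −5x. Subtract (−5x)·D = −5x³ + 20x² − 10x. Remainder: 7x² − 20x + 9.
Step 3: lead(7x² − 20x + 9) ÷ lead(D) = 7x² ÷ x² = 7. Subtract (7)·D = 7x² − 28x + 14. Remainder: 8x − 5.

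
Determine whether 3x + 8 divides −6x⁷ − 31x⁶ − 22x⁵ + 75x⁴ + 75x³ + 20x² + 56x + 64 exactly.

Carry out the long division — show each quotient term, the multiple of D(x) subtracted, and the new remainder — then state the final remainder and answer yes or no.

R(x) = 0, so D(x) is a factor of P(x). yes

Step 1: lead(−6x⁷ − 31x⁶ − 22x⁵ + 75x⁴ + 75x³ + 20x² + 56x + 64) ÷ lead(D) = −6x⁷ ÷ 3x = −2x⁶. Subtract (−2x⁶)·D = −6x⁷ − 16x⁶. Remainder: −15x⁶ − 22x⁵ + 75x⁴ + 75x³ + 20x² + 56x + 64.
Step 2: lead(−15x⁶ − 22x⁵ + 75x⁴ + 75x³ + 20x² + 56x + 64) ÷ lead(D) = −15x⁶ ÷ 3x = −5x⁵. Subtract (−5x⁵)·D = −15x⁶ − 40x⁵. Remainder: 18x⁵ + 75x⁴ + 75x³ + 20x² + 56x + 64.
Step 3: lead(18x⁵ + 75x⁴ + 75x³ + 20x² + 56x + 64) ÷ lead(D) = 18x⁵ ÷ 3x = 6x⁴. Subtract (6x⁴)·D = 18x⁵ + 48x⁴. Remainder: 27x⁴ + 75x³ + 20x² + 56x + 64.
Step 4: lead(27x⁴ + 75x³ + 20x² + 56x + 64) ÷ lead(D) = 27x⁴ ÷ 3x = 9x³. Subtract (9x³)·D = 27x⁴ + 72x³. Remainder: 3x³ + 20x² + 56x + 64.
Step 5: lead(3x³ + 20x² + 56x + 64) ÷ lead(D) = 3x³ ÷ 3x = x². Subtract (x²)·D = 3x³ + 8x². Remainder: 12x² + 56x + 64.
Step 6: lead(12x² + 56x + 64) ÷ lead(D) = 12x² ÷ 3x = 4x. Subtract (4x)·D = 12x² + 32x. Remainder: 24x + 64.
Step 7: lead(24x + 64) ÷ lead(D) = 24x ÷ 3x = 8. Subtract (8)·D = 24x + 64. Remainder: 0.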